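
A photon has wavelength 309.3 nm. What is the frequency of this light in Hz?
9.6926e+14 Hz

Using the wave equation: c = fλ

Solving for frequency:
f = c/λ = (3×10⁸ m/s) / (309.3×10⁻⁹ m)
f = 9.6926e+14 Hz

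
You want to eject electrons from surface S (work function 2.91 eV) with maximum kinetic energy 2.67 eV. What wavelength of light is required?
222.19 nm

From Einstein's equation: KE_max = hc/λ - φ

Rearranging for λ:
hc/λ = KE_max + φ
λ = hc/(KE_max + φ)

Required photon energy:
E_photon = KE_max + φ = 2.67 + 2.91 = 5.58 eV

Required wavelength:
λ = hc/E_photon = (6.626×10⁻³⁴)(3×10⁸) / (5.58 × 1.602×10⁻¹⁹)
λ = 222.19 nm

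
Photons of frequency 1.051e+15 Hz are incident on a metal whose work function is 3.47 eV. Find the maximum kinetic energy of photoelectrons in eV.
0.8766 eV

Using Einstein's photoelectric equation: KE_max = hf - φ

First, calculate the photon energy:
E_photon = hf = (6.626×10⁻³⁴ J·s)(1.051e+15 Hz)
E_photon = 4.3466 eV

Then, the maximum kinetic energy:
KE_max = E_photon - φ = 4.3466 eV - 3.47 eV = 0.8766 eV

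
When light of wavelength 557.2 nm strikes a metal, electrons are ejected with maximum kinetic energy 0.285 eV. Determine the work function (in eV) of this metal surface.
1.94 eV

From Einstein's photoelectric equation: KE_max = hf - φ = hc/λ - φ

Rearranging for φ:
φ = hc/λ - KE_max

Calculate photon energy:
E_photon = hc/λ = 2.2251 eV

Therefore:
φ = 2.2251 - 0.285 = 1.94 eV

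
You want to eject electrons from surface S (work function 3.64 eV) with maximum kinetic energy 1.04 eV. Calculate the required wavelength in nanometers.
264.92 nm

From Einstein's equation: KE_max = hc/λ - φ

Rearranging for λ:
hc/λ = KE_max + φ
λ = hc/(KE_max + φ)

Required photon energy:
E_photon = KE_max + φ = 1.04 + 3.64 = 4.68 eV

Required wavelength:
λ = hc/E_photon = (6.626×10⁻³⁴)(3×10⁸) / (4.68 × 1.602×10⁻¹⁹)
λ = 264.92 nm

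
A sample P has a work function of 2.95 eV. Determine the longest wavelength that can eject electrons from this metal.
420.29 nm

The threshold wavelength is when the photon energy equals the work function:
hc/λ₀ = φ

Solving for λ₀:
λ₀ = hc/φ = (6.626×10⁻³⁴ J·s)(3×10⁸ m/s) / (2.95 eV × 1.602×10⁻¹⁹ J/eV)
λ₀ = 420.29 nm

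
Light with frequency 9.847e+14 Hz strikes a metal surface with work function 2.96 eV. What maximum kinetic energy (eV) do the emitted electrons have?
1.1124 eV

Using Einstein's photoelectric equation: KE_max = hf - φ

First, calculate the photon energy:
E_photon = hf = (6.626×10⁻³⁴ J·s)(9.847e+14 Hz)
E_photon = 4.0724 eV

Then, the maximum kinetic energy:
KE_max = E_photon - φ = 4.0724 eV - 2.96 eV = 1.1124 eV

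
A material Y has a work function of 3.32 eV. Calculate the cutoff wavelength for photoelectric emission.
373.45 nm

The threshold wavelength is when the photon energy equals the work function:
hc/λ₀ = φ

Solving for λ₀:
λ₀ = hc/φ = (6.626×10⁻³⁴ J·s)(3×10⁸ m/s) / (3.32 eV × 1.602×10⁻¹⁹ J/eV)
λ₀ = 373.45 nm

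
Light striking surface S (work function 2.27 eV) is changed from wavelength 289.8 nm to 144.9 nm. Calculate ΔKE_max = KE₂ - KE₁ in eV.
4.2783 eV

Using Einstein's equation: KE_max = hc/λ - φ

For λ₁ = 289.8 nm:
KE₁ = hc/λ₁ - φ = 4.2783 - 2.27 = 2.0083 eV

For λ₂ = 144.9 nm:
KE₂ = hc/λ₂ - φ = 8.5565 - 2.27 = 6.2865 eV

Change in KE:
ΔKE = KE₂ - KE₁ = 6.2865 - 2.0083 = 4.2783 eV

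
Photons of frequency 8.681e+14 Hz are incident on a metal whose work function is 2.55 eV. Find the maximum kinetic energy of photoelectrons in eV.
1.0402 eV

Using Einstein's photoelectric equation: KE_max = hf - φ

First, calculate the photon energy:
E_photon = hf = (6.626×10⁻³⁴ J·s)(8.681e+14 Hz)
E_photon = 3.5902 eV

Then, the maximum kinetic energy:
KE_max = E_photon - φ = 3.5902 eV - 2.55 eV = 1.0402 eV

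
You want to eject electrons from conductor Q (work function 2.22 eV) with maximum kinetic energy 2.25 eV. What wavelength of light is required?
277.37 nm

From Einstein's equation: KE_max = hc/λ - φ

Rearranging for λ:
hc/λ = KE_max + φ
λ = hc/(KE_max + φ)

Required photon energy:
E_photon = KE_max + φ = 2.25 + 2.22 = 4.47 eV

Required wavelength:
λ = hc/E_photon = (6.626×10⁻³⁴)(3×10⁸) / (4.47 × 1.602×10⁻¹⁹)
λ = 277.37 nm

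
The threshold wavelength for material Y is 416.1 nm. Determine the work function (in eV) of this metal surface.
2.98 eV

At the threshold wavelength, photon energy equals work function:
φ = hc/λ₀

Calculating:
φ = (6.626×10⁻³⁴ J·s)(3×10⁸ m/s) / (416.1×10⁻⁹ m)
φ = 2.98 eV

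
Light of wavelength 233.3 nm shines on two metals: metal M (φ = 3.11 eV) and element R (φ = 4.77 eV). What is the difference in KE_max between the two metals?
1.6600 eV

Using KE_max = hc/λ - φ for each metal:

Photon energy: E = hc/λ = 5.3144 eV

For metal M (φ₁ = 3.11 eV):
KE₁ = E - φ₁ = 5.3144 - 3.11 = 2.2044 eV

For element R (φ₂ = 4.77 eV):
KE₂ = E - φ₂ = 5.3144 - 4.77 = 0.5444 eV

Difference:
ΔKE = KE₁ - KE₂ = 2.2044 - 0.5444 = 1.6600 eV

Note: The difference equals the difference in work functions: 4.77 - 3.11 = 1.66 eV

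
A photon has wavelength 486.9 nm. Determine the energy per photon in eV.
2.5464 eV

Using E = hf = hc/λ:

E = hc/λ = (6.626×10⁻³⁴ J·s)(3×10⁸ m/s) / (486.9×10⁻⁹ m)
E = 2.5464 eV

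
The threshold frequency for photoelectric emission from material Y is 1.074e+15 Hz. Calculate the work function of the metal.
4.44 eV

At the threshold frequency, photon energy equals work function:
φ = hf₀

Calculating:
φ = (6.626×10⁻³⁴ J·s)(1.074e+15 Hz)
φ = 4.44 eV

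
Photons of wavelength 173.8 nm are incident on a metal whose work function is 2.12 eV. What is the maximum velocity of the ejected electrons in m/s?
1.3280e+06 m/s

First, find the maximum kinetic energy:
E_photon = hc/λ = 7.1337 eV
KE_max = E_photon - φ = 7.1337 - 2.12 = 5.0137 eV

Convert to Joules: KE_max = 5.0137 × 1.602×10⁻¹⁹ J = 8.0329e-19 J

Then use KE = ½mv² to find velocity:
v = √(2·KE/m) = √(2 × 8.0329e-19 J / 9.109e-31 kg)
v = 1.3280e+06 m/s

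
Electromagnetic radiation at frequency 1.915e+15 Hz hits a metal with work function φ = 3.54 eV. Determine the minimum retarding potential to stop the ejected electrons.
4.3798 V

The stopping potential V_s satisfies: eV_s = KE_max

First, find KE_max using Einstein's equation:
E_photon = hf = (6.626×10⁻³⁴ J·s)(1.915e+15 Hz) = 7.9198 eV
KE_max = E_photon - φ = 7.9198 - 3.54 = 4.3798 eV

Since eV_s = KE_max:
V_s = KE_max/e = 4.3798 V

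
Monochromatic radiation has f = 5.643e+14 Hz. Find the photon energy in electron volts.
2.3338 eV

Using E = hf:

E = hf = (6.626×10⁻³⁴ J·s)(5.643e+14 Hz)
E = 2.3338 eV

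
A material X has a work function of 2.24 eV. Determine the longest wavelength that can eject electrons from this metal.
553.50 nm

The threshold wavelength is when the photon energy equals the work function:
hc/λ₀ = φ

Solving for λ₀:
λ₀ = hc/φ = (6.626×10⁻³⁴ J·s)(3×10⁸ m/s) / (2.24 eV × 1.602×10⁻¹⁹ J/eV)
λ₀ = 553.50 nm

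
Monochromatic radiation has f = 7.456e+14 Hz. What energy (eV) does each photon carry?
3.0836 eV

Using E = hf:

E = hf = (6.626×10⁻³⁴ J·s)(7.456e+14 Hz)
E = 3.0836 eV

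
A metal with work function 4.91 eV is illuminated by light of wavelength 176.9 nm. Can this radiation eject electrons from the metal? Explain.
Yes

For photoemission, the photon energy must exceed the work function.

Photon energy: E = hc/λ = 7.0087 eV
Work function: φ = 4.91 eV

Since E_photon (7.0087 eV) > φ (4.91 eV), photoemission WILL occur.
The threshold wavelength is λ₀ = hc/φ = 252.5 nm.
Since 176.9 nm < 252.5 nm, the light has sufficient energy.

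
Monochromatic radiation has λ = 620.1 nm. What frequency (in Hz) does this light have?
4.8346e+14 Hz

Using the wave equation: c = fλ

Solving for frequency:
f = c/λ = (3×10⁸ m/s) / (620.1×10⁻⁹ m)
f = 4.8346e+14 Hz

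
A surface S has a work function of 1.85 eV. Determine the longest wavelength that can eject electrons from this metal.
670.18 nm

The threshold wavelength is when the photon energy equals the work function:
hc/λ₀ = φ

Solving for λ₀:
λ₀ = hc/φ = (6.626×10⁻³⁴ J·s)(3×10⁸ m/s) / (1.85 eV × 1.602×10⁻¹⁹ J/eV)
λ₀ = 670.18 nm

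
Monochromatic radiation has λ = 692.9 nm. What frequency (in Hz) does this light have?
4.3266e+14 Hz

Using the wave equation: c = fλ

Solving for frequency:
f = c/λ = (3×10⁸ m/s) / (692.9×10⁻⁹ m)
f = 4.3266e+14 Hz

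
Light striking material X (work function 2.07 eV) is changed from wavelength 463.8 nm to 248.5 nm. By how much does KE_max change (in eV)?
2.3161 eV

Using Einstein's equation: KE_max = hc/λ - φ

For λ₁ = 463.8 nm:
KE₁ = hc/λ₁ - φ = 2.6732 - 2.07 = 0.6032 eV

For λ₂ = 248.5 nm:
KE₂ = hc/λ₂ - φ = 4.9893 - 2.07 = 2.9193 eV

Change in KE:
ΔKE = KE₂ - KE₁ = 2.9193 - 0.6032 = 2.3161 eV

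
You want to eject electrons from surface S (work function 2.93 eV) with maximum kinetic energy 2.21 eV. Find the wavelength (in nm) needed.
241.21 nm

From Einstein's equation: KE_max = hc/λ - φ

Rearranging for λ:
hc/λ = KE_max + φ
λ = hc/(KE_max + φ)

Required photon energy:
E_photon = KE_max + φ = 2.21 + 2.93 = 5.14 eV

Required wavelength:
λ = hc/E_photon = (6.626×10⁻³⁴)(3×10⁸) / (5.14 × 1.602×10⁻¹⁹)
λ = 241.21 nm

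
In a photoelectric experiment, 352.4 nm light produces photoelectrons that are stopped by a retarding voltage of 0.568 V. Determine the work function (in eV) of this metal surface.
2.95 eV

The stopping potential gives the maximum kinetic energy: KE_max = eV_s = 0.568 eV

From Einstein's photoelectric equation: KE_max = hc/λ - φ
Rearranging: φ = hc/λ - KE_max

Calculate photon energy:
E_photon = hc/λ = (6.626×10⁻³⁴ J·s)(3×10⁸ m/s) / (352.4×10⁻⁹ m) = 3.5183 eV

Therefore:
φ = 3.5183 - 0.568 = 2.95 eV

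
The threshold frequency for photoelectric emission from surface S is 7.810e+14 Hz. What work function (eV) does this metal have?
3.23 eV

At the threshold frequency, photon energy equals work function:
φ = hf₀

Calculating:
φ = (6.626×10⁻³⁴ J·s)(7.810e+14 Hz)
φ = 3.23 eV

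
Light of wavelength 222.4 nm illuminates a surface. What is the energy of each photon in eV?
5.5748 eV

Using E = hf = hc/λ:

E = hc/λ = (6.626×10⁻³⁴ J·s)(3×10⁸ m/s) / (222.4×10⁻⁹ m)
E = 5.5748 eV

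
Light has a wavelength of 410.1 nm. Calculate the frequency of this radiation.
7.3102e+14 Hz

Using the wave equation: c = fλ

Solving for frequency:
f = c/λ = (3×10⁸ m/s) / (410.1×10⁻⁹ m)
f = 7.3102e+14 Hz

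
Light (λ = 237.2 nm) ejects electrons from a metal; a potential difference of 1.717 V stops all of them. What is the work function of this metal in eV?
3.51 eV

The stopping potential gives the maximum kinetic energy: KE_max = eV_s = 1.717 eV

From Einstein's photoelectric equation: KE_max = hc/λ - φ
Rearranging: φ = hc/λ - KE_max

Calculate photon energy:
E_photon = hc/λ = (6.626×10⁻³⁴ J·s)(3×10⁸ m/s) / (237.2×10⁻⁹ m) = 5.2270 eV

Therefore:
φ = 5.2270 - 1.717 = 3.51 eV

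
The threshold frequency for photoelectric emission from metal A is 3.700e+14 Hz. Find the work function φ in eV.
1.53 eV

At the threshold frequency, photon energy equals work function:
φ = hf₀

Calculating:
φ = (6.626×10⁻³⁴ J·s)(3.700e+14 Hz)
φ = 1.53 eV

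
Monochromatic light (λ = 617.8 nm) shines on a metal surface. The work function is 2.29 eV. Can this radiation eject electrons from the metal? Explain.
No

For photoemission, the photon energy must exceed the work function.

Photon energy: E = hc/λ = 2.0069 eV
Work function: φ = 2.29 eV

Since E_photon (2.0069 eV) < φ (2.29 eV), photoemission will NOT occur.
The threshold wavelength is λ₀ = hc/φ = 541.4 nm.
Since 617.8 nm > 541.4 nm, the photons lack sufficient energy.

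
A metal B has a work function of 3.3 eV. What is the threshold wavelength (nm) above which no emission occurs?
375.71 nm

The threshold wavelength is when the photon energy equals the work function:
hc/λ₀ = φ

Solving for λ₀:
λ₀ = hc/φ = (6.626×10⁻³⁴ J·s)(3×10⁸ m/s) / (3.3 eV × 1.602×10⁻¹⁹ J/eV)
λ₀ = 375.71 nm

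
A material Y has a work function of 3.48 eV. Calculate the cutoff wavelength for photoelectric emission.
356.28 nm

The threshold wavelength is when the photon energy equals the work function:
hc/λ₀ = φ

Solving for λ₀:
λ₀ = hc/φ = (6.626×10⁻³⁴ J·s)(3×10⁸ m/s) / (3.48 eV × 1.602×10⁻¹⁹ J/eV)
λ₀ = 356.28 nm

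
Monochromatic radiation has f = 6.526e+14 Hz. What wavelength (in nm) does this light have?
459.38 nm

Using the wave equation: c = fλ

Solving for wavelength:
λ = c/f = (3×10⁸ m/s) / (6.526e+14 Hz)
λ = 459.38 nm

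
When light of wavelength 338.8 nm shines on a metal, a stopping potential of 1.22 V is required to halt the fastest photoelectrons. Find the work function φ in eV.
2.44 eV

The stopping potential gives the maximum kinetic energy: KE_max = eV_s = 1.22 eV

From Einstein's photoelectric equation: KE_max = hc/λ - φ
Rearranging: φ = hc/λ - KE_max

Calculate photon energy:
E_photon = hc/λ = (6.626×10⁻³⁴ J·s)(3×10⁸ m/s) / (338.8×10⁻⁹ m) = 3.6595 eV

Therefore:
φ = 3.6595 - 1.22 = 2.44 eV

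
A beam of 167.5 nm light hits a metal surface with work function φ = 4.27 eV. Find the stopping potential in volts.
3.1320 V

The stopping potential V_s satisfies: eV_s = KE_max

First, find KE_max using Einstein's equation:
E_photon = hc/λ = 7.4020 eV
KE_max = E_photon - φ = 7.4020 - 4.27 = 3.1320 eV

Since eV_s = KE_max:
V_s = KE_max/e = 3.1320 V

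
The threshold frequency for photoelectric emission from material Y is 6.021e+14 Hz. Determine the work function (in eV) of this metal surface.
2.49 eV

At the threshold frequency, photon energy equals work function:
φ = hf₀

Calculating:
φ = (6.626×10⁻³⁴ J·s)(6.021e+14 Hz)
φ = 2.49 eV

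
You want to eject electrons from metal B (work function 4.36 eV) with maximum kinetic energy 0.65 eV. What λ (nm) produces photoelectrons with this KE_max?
247.47 nm

From Einstein's equation: KE_max = hc/λ - φ

Rearranging for λ:
hc/λ = KE_max + φ
λ = hc/(KE_max + φ)

Required photon energy:
E_photon = KE_max + φ = 0.65 + 4.36 = 5.01 eV

Required wavelength:
λ = hc/E_photon = (6.626×10⁻³⁴)(3×10⁸) / (5.01 × 1.602×10⁻¹⁹)
λ = 247.47 nm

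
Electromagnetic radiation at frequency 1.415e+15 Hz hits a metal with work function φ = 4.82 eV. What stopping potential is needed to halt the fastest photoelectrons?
1.0320 V

The stopping potential V_s satisfies: eV_s = KE_max

First, find KE_max using Einstein's equation:
E_photon = hf = (6.626×10⁻³⁴ J·s)(1.415e+15 Hz) = 5.8520 eV
KE_max = E_photon - φ = 5.8520 - 4.82 = 1.0320 eV

Since eV_s = KE_max:
V_s = KE_max/e = 1.0320 V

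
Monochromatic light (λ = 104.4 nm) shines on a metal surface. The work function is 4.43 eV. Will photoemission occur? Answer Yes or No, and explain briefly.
Yes

For photoemission, the photon energy must exceed the work function.

Photon energy: E = hc/λ = 11.8759 eV
Work function: φ = 4.43 eV

Since E_photon (11.8759 eV) > φ (4.43 eV), photoemission WILL occur.
The threshold wavelength is λ₀ = hc/φ = 279.9 nm.
Since 104.4 nm < 279.9 nm, the light has sufficient energy.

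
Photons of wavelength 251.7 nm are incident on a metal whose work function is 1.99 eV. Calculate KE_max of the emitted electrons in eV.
2.9359 eV

Using Einstein's photoelectric equation: KE_max = hf - φ = hc/λ - φ

First, calculate the photon energy:
E_photon = hc/λ = (6.626×10⁻³⁴ J·s)(3×10⁸ m/s) / (251.7×10⁻⁹ m)
E_photon = 4.9259 eV

Then, the maximum kinetic energy:
KE_max = E_photon - φ = 4.9259 eV - 1.99 eV = 2.9359 eV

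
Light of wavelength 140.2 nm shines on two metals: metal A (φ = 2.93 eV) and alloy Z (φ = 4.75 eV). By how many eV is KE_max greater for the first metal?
1.8200 eV

Using KE_max = hc/λ - φ for each metal:

Photon energy: E = hc/λ = 8.8434 eV

For metal A (φ₁ = 2.93 eV):
KE₁ = E - φ₁ = 8.8434 - 2.93 = 5.9134 eV

For alloy Z (φ₂ = 4.75 eV):
KE₂ = E - φ₂ = 8.8434 - 4.75 = 4.0934 eV

Difference:
ΔKE = KE₁ - KE₂ = 5.9134 - 4.0934 = 1.8200 eV

Note: The difference equals the difference in work functions: 4.75 - 2.93 = 1.82 eV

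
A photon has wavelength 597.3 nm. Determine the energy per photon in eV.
2.0757 eV

Using E = hf = hc/λ:

E = hc/λ = (6.626×10⁻³⁴ J·s)(3×10⁸ m/s) / (597.3×10⁻⁹ m)
E = 2.0757 eV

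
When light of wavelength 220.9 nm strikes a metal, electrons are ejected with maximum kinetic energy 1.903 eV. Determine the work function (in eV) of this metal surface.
3.71 eV

From Einstein's photoelectric equation: KE_max = hf - φ = hc/λ - φ

Rearranging for φ:
φ = hc/λ - KE_max

Calculate photon energy:
E_photon = hc/λ = 5.6127 eV

Therefore:
φ = 5.6127 - 1.903 = 3.71 eV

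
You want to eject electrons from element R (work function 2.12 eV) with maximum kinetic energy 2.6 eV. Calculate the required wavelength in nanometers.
262.68 nm

From Einstein's equation: KE_max = hc/λ - φ

Rearranging for λ:
hc/λ = KE_max + φ
λ = hc/(KE_max + φ)

Required photon energy:
E_photon = KE_max + φ = 2.6 + 2.12 = 4.72 eV

Required wavelength:
λ = hc/E_photon = (6.626×10⁻³⁴)(3×10⁸) / (4.72 × 1.602×10⁻¹⁹)
λ = 262.68 nm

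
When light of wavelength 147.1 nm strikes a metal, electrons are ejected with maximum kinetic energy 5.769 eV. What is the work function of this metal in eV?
2.66 eV

From Einstein's photoelectric equation: KE_max = hf - φ = hc/λ - φ

Rearranging for φ:
φ = hc/λ - KE_max

Calculate photon energy:
E_photon = hc/λ = 8.4286 eV

Therefore:
φ = 8.4286 - 5.769 = 2.66 eV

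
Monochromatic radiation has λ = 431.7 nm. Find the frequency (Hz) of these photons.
6.9445e+14 Hz

Using the wave equation: c = fλ

Solving for frequency:
f = c/λ = (3×10⁸ m/s) / (431.7×10⁻⁹ m)
f = 6.9445e+14 Hz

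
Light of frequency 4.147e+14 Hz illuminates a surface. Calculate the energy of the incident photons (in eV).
1.7151 eV

Using E = hf:

E = hf = (6.626×10⁻³⁴ J·s)(4.147e+14 Hz)
E = 1.7151 eV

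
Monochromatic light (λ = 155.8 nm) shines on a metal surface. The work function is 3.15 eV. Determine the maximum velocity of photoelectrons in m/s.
1.3005e+06 m/s

First, find the maximum kinetic energy:
E_photon = hc/λ = 7.9579 eV
KE_max = E_photon - φ = 7.9579 - 3.15 = 4.8079 eV

Convert to Joules: KE_max = 4.8079 × 1.602×10⁻¹⁹ J = 7.7031e-19 J

Then use KE = ½mv² to find velocity:
v = √(2·KE/m) = √(2 × 7.7031e-19 J / 9.109e-31 kg)
v = 1.3005e+06 m/s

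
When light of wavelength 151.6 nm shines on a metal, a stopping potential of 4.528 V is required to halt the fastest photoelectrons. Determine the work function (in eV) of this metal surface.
3.65 eV

The stopping potential gives the maximum kinetic energy: KE_max = eV_s = 4.528 eV

From Einstein's photoelectric equation: KE_max = hc/λ - φ
Rearranging: φ = hc/λ - KE_max

Calculate photon energy:
E_photon = hc/λ = (6.626×10⁻³⁴ J·s)(3×10⁸ m/s) / (151.6×10⁻⁹ m) = 8.1784 eV

Therefore:
φ = 8.1784 - 4.528 = 3.65 eV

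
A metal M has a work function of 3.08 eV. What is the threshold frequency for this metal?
7.4474e+14 Hz

The threshold frequency is when the photon energy equals the work function:
hf₀ = φ

Solving for f₀:
f₀ = φ/h = (3.08 eV × 1.602×10⁻¹⁹ J/eV) / (6.626×10⁻³⁴ J·s)
f₀ = 7.4474e+14 Hz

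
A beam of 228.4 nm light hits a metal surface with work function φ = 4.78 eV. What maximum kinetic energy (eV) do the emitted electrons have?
0.6484 eV

Using Einstein's photoelectric equation: KE_max = hf - φ = hc/λ - φ

First, calculate the photon energy:
E_photon = hc/λ = (6.626×10⁻³⁴ J·s)(3×10⁸ m/s) / (228.4×10⁻⁹ m)
E_photon = 5.4284 eV

Then, the maximum kinetic energy:
KE_max = E_photon - φ = 5.4284 eV - 4.78 eV = 0.6484 eV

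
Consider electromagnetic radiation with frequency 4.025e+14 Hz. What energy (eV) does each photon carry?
1.6646 eV

Using E = hf:

E = hf = (6.626×10⁻³⁴ J·s)(4.025e+14 Hz)
E = 1.6646 eV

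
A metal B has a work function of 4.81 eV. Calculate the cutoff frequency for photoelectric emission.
1.1631e+15 Hz

The threshold frequency is when the photon energy equals the work function:
hf₀ = φ

Solving for f₀:
f₀ = φ/h = (4.81 eV × 1.602×10⁻¹⁹ J/eV) / (6.626×10⁻³⁴ J·s)
f₀ = 1.1631e+15 Hz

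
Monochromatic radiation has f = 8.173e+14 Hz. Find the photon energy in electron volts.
3.3801 eV

Using E = hf:

E = hf = (6.626×10⁻³⁴ J·s)(8.173e+14 Hz)
E = 3.3801 eV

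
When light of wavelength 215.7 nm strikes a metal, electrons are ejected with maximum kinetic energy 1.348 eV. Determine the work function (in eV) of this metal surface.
4.40 eV

From Einstein's photoelectric equation: KE_max = hf - φ = hc/λ - φ

Rearranging for φ:
φ = hc/λ - KE_max

Calculate photon energy:
E_photon = hc/λ = 5.7480 eV

Therefore:
φ = 5.7480 - 1.348 = 4.40 eV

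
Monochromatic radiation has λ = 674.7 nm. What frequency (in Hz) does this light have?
4.4433e+14 Hz

Using the wave equation: c = fλ

Solving for frequency:
f = c/λ = (3×10⁸ m/s) / (674.7×10⁻⁹ m)
f = 4.4433e+14 Hz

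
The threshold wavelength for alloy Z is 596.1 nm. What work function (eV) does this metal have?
2.08 eV

At the threshold wavelength, photon energy equals work function:
φ = hc/λ₀

Calculating:
φ = (6.626×10⁻³⁴ J·s)(3×10⁸ m/s) / (596.1×10⁻⁹ m)
φ = 2.08 eV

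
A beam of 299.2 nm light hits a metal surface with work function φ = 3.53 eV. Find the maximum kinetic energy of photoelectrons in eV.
0.6139 eV

Using Einstein's photoelectric equation: KE_max = hf - φ = hc/λ - φ

First, calculate the photon energy:
E_photon = hc/λ = (6.626×10⁻³⁴ J·s)(3×10⁸ m/s) / (299.2×10⁻⁹ m)
E_photon = 4.1439 eV

Then, the maximum kinetic energy:
KE_max = E_photon - φ = 4.1439 eV - 3.53 eV = 0.6139 eV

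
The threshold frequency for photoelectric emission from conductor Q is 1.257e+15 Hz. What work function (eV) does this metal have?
5.20 eV

At the threshold frequency, photon energy equals work function:
φ = hf₀

Calculating:
φ = (6.626×10⁻³⁴ J·s)(1.257e+15 Hz)
φ = 5.20 eV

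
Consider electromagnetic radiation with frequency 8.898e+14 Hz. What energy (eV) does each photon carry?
3.6799 eV

Using E = hf:

E = hf = (6.626×10⁻³⁴ J·s)(8.898e+14 Hz)
E = 3.6799 eV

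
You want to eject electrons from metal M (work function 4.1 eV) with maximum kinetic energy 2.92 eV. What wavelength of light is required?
176.62 nm

From Einstein's equation: KE_max = hc/λ - φ

Rearranging for λ:
hc/λ = KE_max + φ
λ = hc/(KE_max + φ)

Required photon energy:
E_photon = KE_max + φ = 2.92 + 4.1 = 7.02 eV

Required wavelength:
λ = hc/E_photon = (6.626×10⁻³⁴)(3×10⁸) / (7.02 × 1.602×10⁻¹⁹)
λ = 176.62 nm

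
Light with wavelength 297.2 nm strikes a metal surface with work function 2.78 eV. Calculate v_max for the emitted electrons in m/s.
6.9969e+05 m/s

First, find the maximum kinetic energy:
E_photon = hc/λ = 4.1717 eV
KE_max = E_photon - φ = 4.1717 - 2.78 = 1.3917 eV

Convert to Joules: KE_max = 1.3917 × 1.602×10⁻¹⁹ J = 2.2298e-19 J

Then use KE = ½mv² to find velocity:
v = √(2·KE/m) = √(2 × 2.2298e-19 J / 9.109e-31 kg)
v = 6.9969e+05 m/s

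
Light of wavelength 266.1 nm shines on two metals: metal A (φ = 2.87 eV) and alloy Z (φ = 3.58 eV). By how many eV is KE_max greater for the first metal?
0.7100 eV

Using KE_max = hc/λ - φ for each metal:

Photon energy: E = hc/λ = 4.6593 eV

For metal A (φ₁ = 2.87 eV):
KE₁ = E - φ₁ = 4.6593 - 2.87 = 1.7893 eV

For alloy Z (φ₂ = 3.58 eV):
KE₂ = E - φ₂ = 4.6593 - 3.58 = 1.0793 eV

Difference:
ΔKE = KE₁ - KE₂ = 1.7893 - 1.0793 = 0.7100 eV

Note: The difference equals the difference in work functions: 3.58 - 2.87 = 0.71 eV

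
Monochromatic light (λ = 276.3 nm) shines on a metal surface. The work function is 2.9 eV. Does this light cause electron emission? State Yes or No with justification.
Yes

For photoemission, the photon energy must exceed the work function.

Photon energy: E = hc/λ = 4.4873 eV
Work function: φ = 2.9 eV

Since E_photon (4.4873 eV) > φ (2.9 eV), photoemission WILL occur.
The threshold wavelength is λ₀ = hc/φ = 427.5 nm.
Since 276.3 nm < 427.5 nm, the light has sufficient energy.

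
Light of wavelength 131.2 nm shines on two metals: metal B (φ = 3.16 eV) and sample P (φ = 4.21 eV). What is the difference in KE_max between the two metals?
1.0500 eV

Using KE_max = hc/λ - φ for each metal:

Photon energy: E = hc/λ = 9.4500 eV

For metal B (φ₁ = 3.16 eV):
KE₁ = E - φ₁ = 9.4500 - 3.16 = 6.2900 eV

For sample P (φ₂ = 4.21 eV):
KE₂ = E - φ₂ = 9.4500 - 4.21 = 5.2400 eV

Difference:
ΔKE = KE₁ - KE₂ = 6.2900 - 5.2400 = 1.0500 eV

Note: The difference equals the difference in work functions: 4.21 - 3.16 = 1.05 eV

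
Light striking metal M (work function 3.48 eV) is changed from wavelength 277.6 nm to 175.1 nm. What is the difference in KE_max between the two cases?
2.6145 eV

Using Einstein's equation: KE_max = hc/λ - φ

For λ₁ = 277.6 nm:
KE₁ = hc/λ₁ - φ = 4.4663 - 3.48 = 0.9863 eV

For λ₂ = 175.1 nm:
KE₂ = hc/λ₂ - φ = 7.0808 - 3.48 = 3.6008 eV

Change in KE:
ΔKE = KE₂ - KE₁ = 3.6008 - 0.9863 = 2.6145 eV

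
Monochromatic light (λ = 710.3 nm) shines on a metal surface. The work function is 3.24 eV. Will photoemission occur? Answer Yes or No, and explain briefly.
No

For photoemission, the photon energy must exceed the work function.

Photon energy: E = hc/λ = 1.7455 eV
Work function: φ = 3.24 eV

Since E_photon (1.7455 eV) < φ (3.24 eV), photoemission will NOT occur.
The threshold wavelength is λ₀ = hc/φ = 382.7 nm.
Since 710.3 nm > 382.7 nm, the photons lack sufficient energy.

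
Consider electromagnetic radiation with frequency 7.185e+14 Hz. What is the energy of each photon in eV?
2.9715 eV

Using E = hf:

E = hf = (6.626×10⁻³⁴ J·s)(7.185e+14 Hz)
E = 2.9715 eV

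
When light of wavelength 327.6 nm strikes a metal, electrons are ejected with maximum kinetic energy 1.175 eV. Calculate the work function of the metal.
2.61 eV

From Einstein's photoelectric equation: KE_max = hf - φ = hc/λ - φ

Rearranging for φ:
φ = hc/λ - KE_max

Calculate photon energy:
E_photon = hc/λ = 3.7846 eV

Therefore:
φ = 3.7846 - 1.175 = 2.61 eV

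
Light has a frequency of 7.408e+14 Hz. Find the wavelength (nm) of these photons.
404.69 nm

Using the wave equation: c = fλ

Solving for wavelength:
λ = c/f = (3×10⁸ m/s) / (7.408e+14 Hz)
λ = 404.69 nm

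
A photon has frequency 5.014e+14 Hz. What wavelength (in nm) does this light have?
597.91 nm

Using the wave equation: c = fλ

Solving for wavelength:
λ = c/f = (3×10⁸ m/s) / (5.014e+14 Hz)
λ = 597.91 nm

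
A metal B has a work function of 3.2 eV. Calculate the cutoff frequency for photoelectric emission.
7.7376e+14 Hz

The threshold frequency is when the photon energy equals the work function:
hf₀ = φ

Solving for f₀:
f₀ = φ/h = (3.2 eV × 1.602×10⁻¹⁹ J/eV) / (6.626×10⁻³⁴ J·s)
f₀ = 7.7376e+14 Hz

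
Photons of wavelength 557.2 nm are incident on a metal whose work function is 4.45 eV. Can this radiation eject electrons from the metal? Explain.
No

For photoemission, the photon energy must exceed the work function.

Photon energy: E = hc/λ = 2.2251 eV
Work function: φ = 4.45 eV

Since E_photon (2.2251 eV) < φ (4.45 eV), photoemission will NOT occur.
The threshold wavelength is λ₀ = hc/φ = 278.6 nm.
Since 557.2 nm > 278.6 nm, the photons lack sufficient energy.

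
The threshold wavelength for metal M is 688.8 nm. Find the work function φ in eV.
1.80 eV

At the threshold wavelength, photon energy equals work function:
φ = hc/λ₀

Calculating:
φ = (6.626×10⁻³⁴ J·s)(3×10⁸ m/s) / (688.8×10⁻⁹ m)
φ = 1.80 eV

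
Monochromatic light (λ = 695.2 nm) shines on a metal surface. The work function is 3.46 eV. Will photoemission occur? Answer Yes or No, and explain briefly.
No

For photoemission, the photon energy must exceed the work function.

Photon energy: E = hc/λ = 1.7834 eV
Work function: φ = 3.46 eV

Since E_photon (1.7834 eV) < φ (3.46 eV), photoemission will NOT occur.
The threshold wavelength is λ₀ = hc/φ = 358.3 nm.
Since 695.2 nm > 358.3 nm, the photons lack sufficient energy.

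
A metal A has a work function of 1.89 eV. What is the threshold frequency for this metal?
4.5700e+14 Hz

The threshold frequency is when the photon energy equals the work function:
hf₀ = φ

Solving for f₀:
f₀ = φ/h = (1.89 eV × 1.602×10⁻¹⁹ J/eV) / (6.626×10⁻³⁴ J·s)
f₀ = 4.5700e+14 Hz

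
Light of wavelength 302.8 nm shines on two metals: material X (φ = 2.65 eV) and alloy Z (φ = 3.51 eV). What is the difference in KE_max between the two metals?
0.8600 eV

Using KE_max = hc/λ - φ for each metal:

Photon energy: E = hc/λ = 4.0946 eV

For material X (φ₁ = 2.65 eV):
KE₁ = E - φ₁ = 4.0946 - 2.65 = 1.4446 eV

For alloy Z (φ₂ = 3.51 eV):
KE₂ = E - φ₂ = 4.0946 - 3.51 = 0.5846 eV

Difference:
ΔKE = KE₁ - KE₂ = 1.4446 - 0.5846 = 0.8600 eV

Note: The difference equals the difference in work functions: 3.51 - 2.65 = 0.86 eV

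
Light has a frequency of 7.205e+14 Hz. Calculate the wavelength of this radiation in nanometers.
416.09 nm

Using the wave equation: c = fλ

Solving for wavelength:
λ = c/f = (3×10⁸ m/s) / (7.205e+14 Hz)
λ = 416.09 nm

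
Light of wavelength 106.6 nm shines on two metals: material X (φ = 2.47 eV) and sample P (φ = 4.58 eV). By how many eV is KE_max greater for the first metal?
2.1100 eV

Using KE_max = hc/λ - φ for each metal:

Photon energy: E = hc/λ = 11.6308 eV

For material X (φ₁ = 2.47 eV):
KE₁ = E - φ₁ = 11.6308 - 2.47 = 9.1608 eV

For sample P (φ₂ = 4.58 eV):
KE₂ = E - φ₂ = 11.6308 - 4.58 = 7.0508 eV

Difference:
ΔKE = KE₁ - KE₂ = 9.1608 - 7.0508 = 2.1100 eV

Note: The difference equals the difference in work functions: 4.58 - 2.47 = 2.11 eV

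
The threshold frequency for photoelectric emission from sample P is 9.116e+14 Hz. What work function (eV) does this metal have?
3.77 eV

At the threshold frequency, photon energy equals work function:
φ = hf₀

Calculating:
φ = (6.626×10⁻³⁴ J·s)(9.116e+14 Hz)
φ = 3.77 eV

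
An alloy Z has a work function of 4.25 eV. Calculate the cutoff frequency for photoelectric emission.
1.0276e+15 Hz

The threshold frequency is when the photon energy equals the work function:
hf₀ = φ

Solving for f₀:
f₀ = φ/h = (4.25 eV × 1.602×10⁻¹⁹ J/eV) / (6.626×10⁻³⁴ J·s)
f₀ = 1.0276e+15 Hz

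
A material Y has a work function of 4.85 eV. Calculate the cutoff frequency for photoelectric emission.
1.1727e+15 Hz

The threshold frequency is when the photon energy equals the work function:
hf₀ = φ

Solving for f₀:
f₀ = φ/h = (4.85 eV × 1.602×10⁻¹⁹ J/eV) / (6.626×10⁻³⁴ J·s)
f₀ = 1.1727e+15 Hz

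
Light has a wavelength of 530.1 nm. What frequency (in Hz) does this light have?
5.6554e+14 Hz

Using the wave equation: c = fλ

Solving for frequency:
f = c/λ = (3×10⁸ m/s) / (530.1×10⁻⁹ m)
f = 5.6554e+14 Hz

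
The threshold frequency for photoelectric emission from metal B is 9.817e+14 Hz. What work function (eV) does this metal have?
4.06 eV

At the threshold frequency, photon energy equals work function:
φ = hf₀

Calculating:
φ = (6.626×10⁻³⁴ J·s)(9.817e+14 Hz)
φ = 4.06 eV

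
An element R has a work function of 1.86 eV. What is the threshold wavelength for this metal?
666.58 nm

The threshold wavelength is when the photon energy equals the work function:
hc/λ₀ = φ

Solving for λ₀:
λ₀ = hc/φ = (6.626×10⁻³⁴ J·s)(3×10⁸ m/s) / (1.86 eV × 1.602×10⁻¹⁹ J/eV)
λ₀ = 666.58 nm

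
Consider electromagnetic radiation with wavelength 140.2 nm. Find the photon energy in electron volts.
8.8434 eV

Using E = hf = hc/λ:

E = hc/λ = (6.626×10⁻³⁴ J·s)(3×10⁸ m/s) / (140.2×10⁻⁹ m)
E = 8.8434 eV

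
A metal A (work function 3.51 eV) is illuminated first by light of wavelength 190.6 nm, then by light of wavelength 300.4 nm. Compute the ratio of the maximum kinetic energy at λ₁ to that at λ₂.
4.8517

Using Einstein's equation: KE_max = hc/λ - φ

For λ₁ = 190.6 nm:
E₁ = hc/λ₁ = 6.5049 eV
KE₁ = E₁ - φ = 6.5049 - 3.51 = 2.9949 eV

For λ₂ = 300.4 nm:
E₂ = hc/λ₂ = 4.1273 eV
KE₂ = E₂ - φ = 4.1273 - 3.51 = 0.6173 eV

Ratio: KE₁/KE₂ = 2.9949/0.6173 = 4.8517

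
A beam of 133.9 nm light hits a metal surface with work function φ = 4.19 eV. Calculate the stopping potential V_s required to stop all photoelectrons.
5.0695 V

The stopping potential V_s satisfies: eV_s = KE_max

First, find KE_max using Einstein's equation:
E_photon = hc/λ = 9.2595 eV
KE_max = E_photon - φ = 9.2595 - 4.19 = 5.0695 eV

Since eV_s = KE_max:
V_s = KE_max/e = 5.0695 V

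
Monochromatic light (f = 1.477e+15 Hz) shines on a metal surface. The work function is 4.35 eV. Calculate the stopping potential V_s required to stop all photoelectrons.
1.7584 V

The stopping potential V_s satisfies: eV_s = KE_max

First, find KE_max using Einstein's equation:
E_photon = hf = (6.626×10⁻³⁴ J·s)(1.477e+15 Hz) = 6.1084 eV
KE_max = E_photon - φ = 6.1084 - 4.35 = 1.7584 eV

Since eV_s = KE_max:
V_s = KE_max/e = 1.7584 V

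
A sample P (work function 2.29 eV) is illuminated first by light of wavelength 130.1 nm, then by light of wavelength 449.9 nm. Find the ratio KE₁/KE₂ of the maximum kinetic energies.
15.5424

Using Einstein's equation: KE_max = hc/λ - φ

For λ₁ = 130.1 nm:
E₁ = hc/λ₁ = 9.5299 eV
KE₁ = E₁ - φ = 9.5299 - 2.29 = 7.2399 eV

For λ₂ = 449.9 nm:
E₂ = hc/λ₂ = 2.7558 eV
KE₂ = E₂ - φ = 2.7558 - 2.29 = 0.4658 eV

Ratio: KE₁/KE₂ = 7.2399/0.4658 = 15.5424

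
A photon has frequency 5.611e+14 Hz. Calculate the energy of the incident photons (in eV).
2.3205 eV

Using E = hf:

E = hf = (6.626×10⁻³⁴ J·s)(5.611e+14 Hz)
E = 2.3205 eV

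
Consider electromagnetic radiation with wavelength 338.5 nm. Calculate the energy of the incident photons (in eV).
3.6628 eV

Using E = hf = hc/λ:

E = hc/λ = (6.626×10⁻³⁴ J·s)(3×10⁸ m/s) / (338.5×10⁻⁹ m)
E = 3.6628 eV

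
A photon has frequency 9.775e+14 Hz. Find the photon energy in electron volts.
4.0426 eV

Using E = hf:

E = hf = (6.626×10⁻³⁴ J·s)(9.775e+14 Hz)
E = 4.0426 eV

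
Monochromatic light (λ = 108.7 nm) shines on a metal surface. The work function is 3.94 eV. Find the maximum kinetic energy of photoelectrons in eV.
7.4661 eV

Using Einstein's photoelectric equation: KE_max = hf - φ = hc/λ - φ

First, calculate the photon energy:
E_photon = hc/λ = (6.626×10⁻³⁴ J·s)(3×10⁸ m/s) / (108.7×10⁻⁹ m)
E_photon = 11.4061 eV

Then, the maximum kinetic energy:
KE_max = E_photon - φ = 11.4061 eV - 3.94 eV = 7.4661 eV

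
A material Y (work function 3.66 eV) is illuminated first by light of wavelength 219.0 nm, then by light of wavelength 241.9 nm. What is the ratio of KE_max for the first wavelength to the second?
1.3657

Using Einstein's equation: KE_max = hc/λ - φ

For λ₁ = 219.0 nm:
E₁ = hc/λ₁ = 5.6614 eV
KE₁ = E₁ - φ = 5.6614 - 3.66 = 2.0014 eV

For λ₂ = 241.9 nm:
E₂ = hc/λ₂ = 5.1254 eV
KE₂ = E₂ - φ = 5.1254 - 3.66 = 1.4654 eV

Ratio: KE₁/KE₂ = 2.0014/1.4654 = 1.3657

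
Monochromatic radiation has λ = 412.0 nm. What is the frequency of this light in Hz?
7.2765e+14 Hz

Using the wave equation: c = fλ

Solving for frequency:
f = c/λ = (3×10⁸ m/s) / (412.0×10⁻⁹ m)
f = 7.2765e+14 Hz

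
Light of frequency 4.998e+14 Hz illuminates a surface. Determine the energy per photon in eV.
2.0670 eV

Using E = hf:

E = hf = (6.626×10⁻³⁴ J·s)(4.998e+14 Hz)
E = 2.0670 eV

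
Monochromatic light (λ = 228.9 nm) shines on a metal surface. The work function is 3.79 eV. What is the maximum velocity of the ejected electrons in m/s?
7.5641e+05 m/s

First, find the maximum kinetic energy:
E_photon = hc/λ = 5.4165 eV
KE_max = E_photon - φ = 5.4165 - 3.79 = 1.6265 eV

Convert to Joules: KE_max = 1.6265 × 1.602×10⁻¹⁹ J = 2.6060e-19 J

Then use KE = ½mv² to find velocity:
v = √(2·KE/m) = √(2 × 2.6060e-19 J / 9.109e-31 kg)
v = 7.5641e+05 m/s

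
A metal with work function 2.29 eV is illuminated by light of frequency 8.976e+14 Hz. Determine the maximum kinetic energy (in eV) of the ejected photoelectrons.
1.4222 eV

Using Einstein's photoelectric equation: KE_max = hf - φ

First, calculate the photon energy:
E_photon = hf = (6.626×10⁻³⁴ J·s)(8.976e+14 Hz)
E_photon = 3.7122 eV

Then, the maximum kinetic energy:
KE_max = E_photon - φ = 3.7122 eV - 2.29 eV = 1.4222 eV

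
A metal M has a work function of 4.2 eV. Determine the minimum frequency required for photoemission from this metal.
1.0156e+15 Hz

The threshold frequency is when the photon energy equals the work function:
hf₀ = φ

Solving for f₀:
f₀ = φ/h = (4.2 eV × 1.602×10⁻¹⁹ J/eV) / (6.626×10⁻³⁴ J·s)
f₀ = 1.0156e+15 Hz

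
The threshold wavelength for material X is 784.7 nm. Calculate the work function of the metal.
1.58 eV

At the threshold wavelength, photon energy equals work function:
φ = hc/λ₀

Calculating:
φ = (6.626×10⁻³⁴ J·s)(3×10⁸ m/s) / (784.7×10⁻⁹ m)
φ = 1.58 eV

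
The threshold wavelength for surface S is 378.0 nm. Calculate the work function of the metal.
3.28 eV

At the threshold wavelength, photon energy equals work function:
φ = hc/λ₀

Calculating:
φ = (6.626×10⁻³⁴ J·s)(3×10⁸ m/s) / (378.0×10⁻⁹ m)
φ = 3.28 eV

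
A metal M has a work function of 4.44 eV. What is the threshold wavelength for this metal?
279.24 nm

The threshold wavelength is when the photon energy equals the work function:
hc/λ₀ = φ

Solving for λ₀:
λ₀ = hc/φ = (6.626×10⁻³⁴ J·s)(3×10⁸ m/s) / (4.44 eV × 1.602×10⁻¹⁹ J/eV)
λ₀ = 279.24 nm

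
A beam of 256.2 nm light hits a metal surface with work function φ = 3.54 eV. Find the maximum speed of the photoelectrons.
6.7607e+05 m/s

First, find the maximum kinetic energy:
E_photon = hc/λ = 4.8394 eV
KE_max = E_photon - φ = 4.8394 - 3.54 = 1.2994 eV

Convert to Joules: KE_max = 1.2994 × 1.602×10⁻¹⁹ J = 2.0818e-19 J

Then use KE = ½mv² to find velocity:
v = √(2·KE/m) = √(2 × 2.0818e-19 J / 9.109e-31 kg)
v = 6.7607e+05 m/s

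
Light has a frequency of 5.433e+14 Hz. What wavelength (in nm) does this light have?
551.80 nm

Using the wave equation: c = fλ

Solving for wavelength:
λ = c/f = (3×10⁸ m/s) / (5.433e+14 Hz)
λ = 551.80 nm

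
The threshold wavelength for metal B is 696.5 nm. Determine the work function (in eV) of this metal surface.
1.78 eV

At the threshold wavelength, photon energy equals work function:
φ = hc/λ₀

Calculating:
φ = (6.626×10⁻³⁴ J·s)(3×10⁸ m/s) / (696.5×10⁻⁹ m)
φ = 1.78 eV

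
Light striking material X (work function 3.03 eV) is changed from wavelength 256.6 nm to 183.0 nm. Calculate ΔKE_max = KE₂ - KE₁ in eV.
1.9433 eV

Using Einstein's equation: KE_max = hc/λ - φ

For λ₁ = 256.6 nm:
KE₁ = hc/λ₁ - φ = 4.8318 - 3.03 = 1.8018 eV

For λ₂ = 183.0 nm:
KE₂ = hc/λ₂ - φ = 6.7751 - 3.03 = 3.7451 eV

Change in KE:
ΔKE = KE₂ - KE₁ = 3.7451 - 1.8018 = 1.9433 eV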